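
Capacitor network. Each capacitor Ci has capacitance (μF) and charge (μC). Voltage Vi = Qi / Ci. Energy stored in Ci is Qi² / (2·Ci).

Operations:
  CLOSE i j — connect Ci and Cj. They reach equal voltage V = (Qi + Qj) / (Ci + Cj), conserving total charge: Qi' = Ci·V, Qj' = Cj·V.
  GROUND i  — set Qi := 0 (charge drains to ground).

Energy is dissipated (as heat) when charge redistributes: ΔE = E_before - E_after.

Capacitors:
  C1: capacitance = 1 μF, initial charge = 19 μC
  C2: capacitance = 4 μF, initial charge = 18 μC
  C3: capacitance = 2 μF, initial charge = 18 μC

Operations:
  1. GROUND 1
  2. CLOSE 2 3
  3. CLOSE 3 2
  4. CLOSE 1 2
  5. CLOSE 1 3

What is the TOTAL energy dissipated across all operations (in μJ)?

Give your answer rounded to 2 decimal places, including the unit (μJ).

Initial: C1(1μF, Q=19μC, V=19.00V), C2(4μF, Q=18μC, V=4.50V), C3(2μF, Q=18μC, V=9.00V)
Op 1: GROUND 1: Q1=0; energy lost=180.500
Op 2: CLOSE 2-3: Q_total=36.00, C_total=6.00, V=6.00; Q2=24.00, Q3=12.00; dissipated=13.500
Op 3: CLOSE 3-2: Q_total=36.00, C_total=6.00, V=6.00; Q3=12.00, Q2=24.00; dissipated=0.000
Op 4: CLOSE 1-2: Q_total=24.00, C_total=5.00, V=4.80; Q1=4.80, Q2=19.20; dissipated=14.400
Op 5: CLOSE 1-3: Q_total=16.80, C_total=3.00, V=5.60; Q1=5.60, Q3=11.20; dissipated=0.480
Total dissipated: 208.880 μJ

Answer: 208.88 μJ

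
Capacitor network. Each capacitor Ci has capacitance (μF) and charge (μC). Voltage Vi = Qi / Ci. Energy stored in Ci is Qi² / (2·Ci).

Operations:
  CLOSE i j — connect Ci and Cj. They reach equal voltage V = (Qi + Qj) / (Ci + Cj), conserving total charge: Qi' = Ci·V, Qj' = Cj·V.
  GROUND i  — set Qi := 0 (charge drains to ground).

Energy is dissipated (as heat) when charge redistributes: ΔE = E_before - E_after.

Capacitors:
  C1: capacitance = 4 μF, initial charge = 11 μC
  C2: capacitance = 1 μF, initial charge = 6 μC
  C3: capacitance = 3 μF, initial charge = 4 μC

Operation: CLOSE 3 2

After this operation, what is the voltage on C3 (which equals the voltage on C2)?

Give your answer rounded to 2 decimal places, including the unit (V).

Initial: C1(4μF, Q=11μC, V=2.75V), C2(1μF, Q=6μC, V=6.00V), C3(3μF, Q=4μC, V=1.33V)
Op 1: CLOSE 3-2: Q_total=10.00, C_total=4.00, V=2.50; Q3=7.50, Q2=2.50; dissipated=8.167

Answer: 2.50 V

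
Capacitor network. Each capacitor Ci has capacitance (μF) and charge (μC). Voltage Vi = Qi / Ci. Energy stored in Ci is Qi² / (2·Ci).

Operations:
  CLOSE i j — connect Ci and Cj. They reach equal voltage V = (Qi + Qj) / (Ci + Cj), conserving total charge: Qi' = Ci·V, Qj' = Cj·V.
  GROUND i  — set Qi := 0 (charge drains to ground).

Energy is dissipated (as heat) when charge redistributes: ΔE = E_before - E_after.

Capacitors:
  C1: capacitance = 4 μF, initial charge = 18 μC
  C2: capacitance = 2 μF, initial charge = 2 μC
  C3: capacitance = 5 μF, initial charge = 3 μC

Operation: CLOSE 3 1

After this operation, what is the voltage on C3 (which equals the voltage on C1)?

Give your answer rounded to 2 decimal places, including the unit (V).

Initial: C1(4μF, Q=18μC, V=4.50V), C2(2μF, Q=2μC, V=1.00V), C3(5μF, Q=3μC, V=0.60V)
Op 1: CLOSE 3-1: Q_total=21.00, C_total=9.00, V=2.33; Q3=11.67, Q1=9.33; dissipated=16.900

Answer: 2.33 V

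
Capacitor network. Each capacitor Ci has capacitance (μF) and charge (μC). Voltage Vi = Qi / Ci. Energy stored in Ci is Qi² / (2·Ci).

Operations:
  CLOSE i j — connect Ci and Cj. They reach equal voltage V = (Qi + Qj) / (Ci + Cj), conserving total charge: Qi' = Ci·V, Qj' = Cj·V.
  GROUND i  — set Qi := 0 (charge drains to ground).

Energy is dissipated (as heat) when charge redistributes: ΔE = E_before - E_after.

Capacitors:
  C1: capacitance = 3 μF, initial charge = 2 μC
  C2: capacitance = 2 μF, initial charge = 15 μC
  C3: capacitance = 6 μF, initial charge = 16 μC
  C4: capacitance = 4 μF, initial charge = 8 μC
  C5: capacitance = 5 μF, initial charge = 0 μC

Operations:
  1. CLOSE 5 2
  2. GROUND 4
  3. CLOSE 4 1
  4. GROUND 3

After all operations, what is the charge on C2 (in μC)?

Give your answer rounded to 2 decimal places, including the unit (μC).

Answer: 4.29 μC

Derivation:
Initial: C1(3μF, Q=2μC, V=0.67V), C2(2μF, Q=15μC, V=7.50V), C3(6μF, Q=16μC, V=2.67V), C4(4μF, Q=8μC, V=2.00V), C5(5μF, Q=0μC, V=0.00V)
Op 1: CLOSE 5-2: Q_total=15.00, C_total=7.00, V=2.14; Q5=10.71, Q2=4.29; dissipated=40.179
Op 2: GROUND 4: Q4=0; energy lost=8.000
Op 3: CLOSE 4-1: Q_total=2.00, C_total=7.00, V=0.29; Q4=1.14, Q1=0.86; dissipated=0.381
Op 4: GROUND 3: Q3=0; energy lost=21.333
Final charges: Q1=0.86, Q2=4.29, Q3=0.00, Q4=1.14, Q5=10.71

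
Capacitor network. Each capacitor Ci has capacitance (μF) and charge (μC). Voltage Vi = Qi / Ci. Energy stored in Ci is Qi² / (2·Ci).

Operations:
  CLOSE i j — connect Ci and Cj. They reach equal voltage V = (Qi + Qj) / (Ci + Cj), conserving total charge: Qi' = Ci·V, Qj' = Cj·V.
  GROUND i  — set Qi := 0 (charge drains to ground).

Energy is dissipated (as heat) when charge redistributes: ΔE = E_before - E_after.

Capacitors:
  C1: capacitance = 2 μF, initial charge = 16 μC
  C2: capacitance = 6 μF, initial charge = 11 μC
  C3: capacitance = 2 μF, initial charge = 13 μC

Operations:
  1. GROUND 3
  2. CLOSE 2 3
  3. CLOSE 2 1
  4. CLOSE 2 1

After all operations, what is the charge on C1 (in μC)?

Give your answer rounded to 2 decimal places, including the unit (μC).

Answer: 6.06 μC

Derivation:
Initial: C1(2μF, Q=16μC, V=8.00V), C2(6μF, Q=11μC, V=1.83V), C3(2μF, Q=13μC, V=6.50V)
Op 1: GROUND 3: Q3=0; energy lost=42.250
Op 2: CLOSE 2-3: Q_total=11.00, C_total=8.00, V=1.38; Q2=8.25, Q3=2.75; dissipated=2.521
Op 3: CLOSE 2-1: Q_total=24.25, C_total=8.00, V=3.03; Q2=18.19, Q1=6.06; dissipated=32.918
Op 4: CLOSE 2-1: Q_total=24.25, C_total=8.00, V=3.03; Q2=18.19, Q1=6.06; dissipated=0.000
Final charges: Q1=6.06, Q2=18.19, Q3=2.75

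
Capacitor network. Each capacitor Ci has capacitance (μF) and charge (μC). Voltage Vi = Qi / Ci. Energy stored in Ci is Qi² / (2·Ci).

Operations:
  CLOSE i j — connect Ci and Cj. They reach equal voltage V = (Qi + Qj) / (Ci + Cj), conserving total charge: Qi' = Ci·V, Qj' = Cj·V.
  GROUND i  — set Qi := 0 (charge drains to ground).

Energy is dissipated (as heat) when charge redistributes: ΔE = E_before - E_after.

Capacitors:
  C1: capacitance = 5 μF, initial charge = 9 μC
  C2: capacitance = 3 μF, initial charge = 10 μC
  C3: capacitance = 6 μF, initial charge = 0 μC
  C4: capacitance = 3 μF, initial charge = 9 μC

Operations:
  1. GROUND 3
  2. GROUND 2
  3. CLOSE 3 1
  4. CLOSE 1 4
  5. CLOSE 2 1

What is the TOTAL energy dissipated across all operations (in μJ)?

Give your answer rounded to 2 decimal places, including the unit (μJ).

Initial: C1(5μF, Q=9μC, V=1.80V), C2(3μF, Q=10μC, V=3.33V), C3(6μF, Q=0μC, V=0.00V), C4(3μF, Q=9μC, V=3.00V)
Op 1: GROUND 3: Q3=0; energy lost=0.000
Op 2: GROUND 2: Q2=0; energy lost=16.667
Op 3: CLOSE 3-1: Q_total=9.00, C_total=11.00, V=0.82; Q3=4.91, Q1=4.09; dissipated=4.418
Op 4: CLOSE 1-4: Q_total=13.09, C_total=8.00, V=1.64; Q1=8.18, Q4=4.91; dissipated=4.463
Op 5: CLOSE 2-1: Q_total=8.18, C_total=8.00, V=1.02; Q2=3.07, Q1=5.11; dissipated=2.510
Total dissipated: 28.058 μJ

Answer: 28.06 μJ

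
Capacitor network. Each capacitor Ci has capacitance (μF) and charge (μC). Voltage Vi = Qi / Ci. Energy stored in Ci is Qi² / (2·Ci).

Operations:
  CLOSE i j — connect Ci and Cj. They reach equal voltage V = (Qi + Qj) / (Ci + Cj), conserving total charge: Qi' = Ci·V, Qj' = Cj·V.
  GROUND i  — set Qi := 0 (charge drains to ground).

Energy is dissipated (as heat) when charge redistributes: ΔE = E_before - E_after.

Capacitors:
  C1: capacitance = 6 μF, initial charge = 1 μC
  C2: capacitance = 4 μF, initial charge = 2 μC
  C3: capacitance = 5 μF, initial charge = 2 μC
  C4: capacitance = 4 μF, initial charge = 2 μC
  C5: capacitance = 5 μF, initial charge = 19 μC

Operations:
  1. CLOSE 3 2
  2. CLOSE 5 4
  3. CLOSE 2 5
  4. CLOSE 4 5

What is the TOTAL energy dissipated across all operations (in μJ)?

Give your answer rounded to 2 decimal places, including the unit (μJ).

Answer: 16.86 μJ

Derivation:
Initial: C1(6μF, Q=1μC, V=0.17V), C2(4μF, Q=2μC, V=0.50V), C3(5μF, Q=2μC, V=0.40V), C4(4μF, Q=2μC, V=0.50V), C5(5μF, Q=19μC, V=3.80V)
Op 1: CLOSE 3-2: Q_total=4.00, C_total=9.00, V=0.44; Q3=2.22, Q2=1.78; dissipated=0.011
Op 2: CLOSE 5-4: Q_total=21.00, C_total=9.00, V=2.33; Q5=11.67, Q4=9.33; dissipated=12.100
Op 3: CLOSE 2-5: Q_total=13.44, C_total=9.00, V=1.49; Q2=5.98, Q5=7.47; dissipated=3.964
Op 4: CLOSE 4-5: Q_total=16.80, C_total=9.00, V=1.87; Q4=7.47, Q5=9.33; dissipated=0.783
Total dissipated: 16.859 μJ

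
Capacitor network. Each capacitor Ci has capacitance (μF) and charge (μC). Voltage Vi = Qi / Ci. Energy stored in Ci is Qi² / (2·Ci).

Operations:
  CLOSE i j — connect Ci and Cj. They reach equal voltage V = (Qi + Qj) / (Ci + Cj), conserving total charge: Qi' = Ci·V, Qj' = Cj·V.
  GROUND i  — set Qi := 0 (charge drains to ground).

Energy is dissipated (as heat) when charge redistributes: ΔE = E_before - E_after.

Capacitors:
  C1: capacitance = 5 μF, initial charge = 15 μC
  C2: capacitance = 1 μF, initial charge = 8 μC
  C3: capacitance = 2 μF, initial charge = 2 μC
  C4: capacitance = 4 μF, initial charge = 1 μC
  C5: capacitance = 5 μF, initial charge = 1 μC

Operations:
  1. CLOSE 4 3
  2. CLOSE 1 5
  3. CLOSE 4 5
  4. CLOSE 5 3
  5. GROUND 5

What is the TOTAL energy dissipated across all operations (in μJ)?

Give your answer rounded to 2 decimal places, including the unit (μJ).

Answer: 13.98 μJ

Derivation:
Initial: C1(5μF, Q=15μC, V=3.00V), C2(1μF, Q=8μC, V=8.00V), C3(2μF, Q=2μC, V=1.00V), C4(4μF, Q=1μC, V=0.25V), C5(5μF, Q=1μC, V=0.20V)
Op 1: CLOSE 4-3: Q_total=3.00, C_total=6.00, V=0.50; Q4=2.00, Q3=1.00; dissipated=0.375
Op 2: CLOSE 1-5: Q_total=16.00, C_total=10.00, V=1.60; Q1=8.00, Q5=8.00; dissipated=9.800
Op 3: CLOSE 4-5: Q_total=10.00, C_total=9.00, V=1.11; Q4=4.44, Q5=5.56; dissipated=1.344
Op 4: CLOSE 5-3: Q_total=6.56, C_total=7.00, V=0.94; Q5=4.68, Q3=1.87; dissipated=0.267
Op 5: GROUND 5: Q5=0; energy lost=2.193
Total dissipated: 13.979 μJ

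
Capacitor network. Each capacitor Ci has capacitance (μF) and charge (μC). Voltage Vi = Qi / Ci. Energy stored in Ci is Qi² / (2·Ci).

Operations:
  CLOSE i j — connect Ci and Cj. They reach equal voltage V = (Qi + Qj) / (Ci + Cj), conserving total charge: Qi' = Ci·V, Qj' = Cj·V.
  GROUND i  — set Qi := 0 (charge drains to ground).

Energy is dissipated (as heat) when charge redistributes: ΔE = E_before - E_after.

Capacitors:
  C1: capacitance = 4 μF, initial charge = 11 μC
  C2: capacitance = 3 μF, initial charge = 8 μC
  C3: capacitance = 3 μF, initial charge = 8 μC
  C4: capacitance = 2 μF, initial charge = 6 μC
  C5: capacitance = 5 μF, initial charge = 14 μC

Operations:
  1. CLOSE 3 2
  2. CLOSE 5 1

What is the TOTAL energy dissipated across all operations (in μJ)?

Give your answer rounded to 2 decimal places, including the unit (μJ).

Initial: C1(4μF, Q=11μC, V=2.75V), C2(3μF, Q=8μC, V=2.67V), C3(3μF, Q=8μC, V=2.67V), C4(2μF, Q=6μC, V=3.00V), C5(5μF, Q=14μC, V=2.80V)
Op 1: CLOSE 3-2: Q_total=16.00, C_total=6.00, V=2.67; Q3=8.00, Q2=8.00; dissipated=0.000
Op 2: CLOSE 5-1: Q_total=25.00, C_total=9.00, V=2.78; Q5=13.89, Q1=11.11; dissipated=0.003
Total dissipated: 0.003 μJ

Answer: 0.00 μJ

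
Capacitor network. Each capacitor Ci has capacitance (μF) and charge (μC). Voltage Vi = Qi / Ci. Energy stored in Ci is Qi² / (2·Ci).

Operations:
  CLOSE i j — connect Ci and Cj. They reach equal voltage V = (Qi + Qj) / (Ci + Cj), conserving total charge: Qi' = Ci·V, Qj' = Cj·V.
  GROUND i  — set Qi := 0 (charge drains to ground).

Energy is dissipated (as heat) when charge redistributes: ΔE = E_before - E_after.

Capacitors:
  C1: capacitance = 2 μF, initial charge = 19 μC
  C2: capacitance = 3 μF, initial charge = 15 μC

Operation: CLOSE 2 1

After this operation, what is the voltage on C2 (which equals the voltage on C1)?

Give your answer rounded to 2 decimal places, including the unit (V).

Answer: 6.80 V

Derivation:
Initial: C1(2μF, Q=19μC, V=9.50V), C2(3μF, Q=15μC, V=5.00V)
Op 1: CLOSE 2-1: Q_total=34.00, C_total=5.00, V=6.80; Q2=20.40, Q1=13.60; dissipated=12.150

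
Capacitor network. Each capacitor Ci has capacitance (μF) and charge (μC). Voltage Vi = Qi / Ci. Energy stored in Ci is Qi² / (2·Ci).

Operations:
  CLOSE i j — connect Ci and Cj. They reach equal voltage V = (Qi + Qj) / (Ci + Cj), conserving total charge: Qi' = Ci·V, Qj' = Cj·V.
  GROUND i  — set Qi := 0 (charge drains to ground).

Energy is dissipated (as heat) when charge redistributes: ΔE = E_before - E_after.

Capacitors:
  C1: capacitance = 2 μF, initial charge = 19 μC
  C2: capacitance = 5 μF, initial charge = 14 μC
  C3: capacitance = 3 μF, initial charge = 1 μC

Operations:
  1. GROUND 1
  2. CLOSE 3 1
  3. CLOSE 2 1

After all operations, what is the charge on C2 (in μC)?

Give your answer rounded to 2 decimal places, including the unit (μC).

Answer: 10.29 μC

Derivation:
Initial: C1(2μF, Q=19μC, V=9.50V), C2(5μF, Q=14μC, V=2.80V), C3(3μF, Q=1μC, V=0.33V)
Op 1: GROUND 1: Q1=0; energy lost=90.250
Op 2: CLOSE 3-1: Q_total=1.00, C_total=5.00, V=0.20; Q3=0.60, Q1=0.40; dissipated=0.067
Op 3: CLOSE 2-1: Q_total=14.40, C_total=7.00, V=2.06; Q2=10.29, Q1=4.11; dissipated=4.829
Final charges: Q1=4.11, Q2=10.29, Q3=0.60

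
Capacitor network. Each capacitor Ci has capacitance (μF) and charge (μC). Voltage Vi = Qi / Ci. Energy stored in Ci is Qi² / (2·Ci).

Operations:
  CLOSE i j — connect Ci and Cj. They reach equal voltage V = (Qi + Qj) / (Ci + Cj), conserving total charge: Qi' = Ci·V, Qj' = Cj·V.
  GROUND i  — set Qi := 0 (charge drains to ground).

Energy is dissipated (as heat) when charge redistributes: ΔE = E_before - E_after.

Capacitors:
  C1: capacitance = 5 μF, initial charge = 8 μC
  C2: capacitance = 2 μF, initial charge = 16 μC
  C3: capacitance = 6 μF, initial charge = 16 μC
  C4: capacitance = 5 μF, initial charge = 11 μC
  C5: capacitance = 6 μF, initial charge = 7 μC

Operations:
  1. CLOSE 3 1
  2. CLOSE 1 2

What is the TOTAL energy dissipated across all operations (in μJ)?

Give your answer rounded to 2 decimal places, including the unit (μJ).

Answer: 25.73 μJ

Derivation:
Initial: C1(5μF, Q=8μC, V=1.60V), C2(2μF, Q=16μC, V=8.00V), C3(6μF, Q=16μC, V=2.67V), C4(5μF, Q=11μC, V=2.20V), C5(6μF, Q=7μC, V=1.17V)
Op 1: CLOSE 3-1: Q_total=24.00, C_total=11.00, V=2.18; Q3=13.09, Q1=10.91; dissipated=1.552
Op 2: CLOSE 1-2: Q_total=26.91, C_total=7.00, V=3.84; Q1=19.22, Q2=7.69; dissipated=24.179
Total dissipated: 25.731 μJ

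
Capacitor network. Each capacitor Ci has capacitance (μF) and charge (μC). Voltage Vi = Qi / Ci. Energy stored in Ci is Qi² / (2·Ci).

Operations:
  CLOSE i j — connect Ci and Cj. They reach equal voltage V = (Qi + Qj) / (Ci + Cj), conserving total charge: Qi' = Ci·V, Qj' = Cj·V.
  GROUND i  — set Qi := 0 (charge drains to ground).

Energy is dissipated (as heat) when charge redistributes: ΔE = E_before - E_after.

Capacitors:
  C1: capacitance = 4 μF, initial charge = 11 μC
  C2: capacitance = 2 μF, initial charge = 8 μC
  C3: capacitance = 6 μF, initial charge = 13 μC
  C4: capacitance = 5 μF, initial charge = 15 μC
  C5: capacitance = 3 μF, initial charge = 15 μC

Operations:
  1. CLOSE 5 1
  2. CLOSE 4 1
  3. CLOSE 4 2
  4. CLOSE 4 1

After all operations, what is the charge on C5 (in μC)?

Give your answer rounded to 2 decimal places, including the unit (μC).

Answer: 11.14 μC

Derivation:
Initial: C1(4μF, Q=11μC, V=2.75V), C2(2μF, Q=8μC, V=4.00V), C3(6μF, Q=13μC, V=2.17V), C4(5μF, Q=15μC, V=3.00V), C5(3μF, Q=15μC, V=5.00V)
Op 1: CLOSE 5-1: Q_total=26.00, C_total=7.00, V=3.71; Q5=11.14, Q1=14.86; dissipated=4.339
Op 2: CLOSE 4-1: Q_total=29.86, C_total=9.00, V=3.32; Q4=16.59, Q1=13.27; dissipated=0.567
Op 3: CLOSE 4-2: Q_total=24.59, C_total=7.00, V=3.51; Q4=17.56, Q2=7.02; dissipated=0.333
Op 4: CLOSE 4-1: Q_total=30.83, C_total=9.00, V=3.43; Q4=17.13, Q1=13.70; dissipated=0.042
Final charges: Q1=13.70, Q2=7.02, Q3=13.00, Q4=17.13, Q5=11.14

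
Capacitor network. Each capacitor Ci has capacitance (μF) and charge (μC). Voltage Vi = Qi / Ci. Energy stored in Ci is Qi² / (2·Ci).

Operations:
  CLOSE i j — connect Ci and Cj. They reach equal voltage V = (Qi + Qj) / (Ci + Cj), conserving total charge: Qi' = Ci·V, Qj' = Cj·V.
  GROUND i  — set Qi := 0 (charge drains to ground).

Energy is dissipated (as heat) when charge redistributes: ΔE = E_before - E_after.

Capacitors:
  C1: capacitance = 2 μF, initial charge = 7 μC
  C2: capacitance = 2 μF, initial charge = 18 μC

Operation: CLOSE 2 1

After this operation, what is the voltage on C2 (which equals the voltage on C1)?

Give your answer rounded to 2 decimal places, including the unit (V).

Initial: C1(2μF, Q=7μC, V=3.50V), C2(2μF, Q=18μC, V=9.00V)
Op 1: CLOSE 2-1: Q_total=25.00, C_total=4.00, V=6.25; Q2=12.50, Q1=12.50; dissipated=15.125

Answer: 6.25 V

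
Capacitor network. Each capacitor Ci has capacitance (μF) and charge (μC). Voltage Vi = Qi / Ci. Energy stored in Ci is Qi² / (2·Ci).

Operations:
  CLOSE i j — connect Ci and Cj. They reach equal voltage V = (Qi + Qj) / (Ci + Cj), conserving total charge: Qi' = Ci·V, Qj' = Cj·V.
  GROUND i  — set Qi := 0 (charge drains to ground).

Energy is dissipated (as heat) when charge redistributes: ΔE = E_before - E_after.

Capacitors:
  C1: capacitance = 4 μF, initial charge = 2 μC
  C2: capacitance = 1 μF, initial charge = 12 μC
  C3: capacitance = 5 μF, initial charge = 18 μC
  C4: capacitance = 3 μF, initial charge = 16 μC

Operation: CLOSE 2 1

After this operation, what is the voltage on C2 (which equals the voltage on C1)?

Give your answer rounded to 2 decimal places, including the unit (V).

Answer: 2.80 V

Derivation:
Initial: C1(4μF, Q=2μC, V=0.50V), C2(1μF, Q=12μC, V=12.00V), C3(5μF, Q=18μC, V=3.60V), C4(3μF, Q=16μC, V=5.33V)
Op 1: CLOSE 2-1: Q_total=14.00, C_total=5.00, V=2.80; Q2=2.80, Q1=11.20; dissipated=52.900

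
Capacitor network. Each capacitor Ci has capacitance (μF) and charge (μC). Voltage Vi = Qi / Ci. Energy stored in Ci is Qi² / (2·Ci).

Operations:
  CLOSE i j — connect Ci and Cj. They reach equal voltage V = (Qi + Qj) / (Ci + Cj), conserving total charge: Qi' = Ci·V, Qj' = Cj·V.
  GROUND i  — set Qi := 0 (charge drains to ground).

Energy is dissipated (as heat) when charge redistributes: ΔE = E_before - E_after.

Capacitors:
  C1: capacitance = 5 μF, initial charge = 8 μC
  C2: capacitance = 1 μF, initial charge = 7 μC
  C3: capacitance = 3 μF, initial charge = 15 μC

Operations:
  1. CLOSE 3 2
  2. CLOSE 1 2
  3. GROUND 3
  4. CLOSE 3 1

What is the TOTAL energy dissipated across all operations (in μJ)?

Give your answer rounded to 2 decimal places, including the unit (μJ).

Answer: 57.96 μJ

Derivation:
Initial: C1(5μF, Q=8μC, V=1.60V), C2(1μF, Q=7μC, V=7.00V), C3(3μF, Q=15μC, V=5.00V)
Op 1: CLOSE 3-2: Q_total=22.00, C_total=4.00, V=5.50; Q3=16.50, Q2=5.50; dissipated=1.500
Op 2: CLOSE 1-2: Q_total=13.50, C_total=6.00, V=2.25; Q1=11.25, Q2=2.25; dissipated=6.338
Op 3: GROUND 3: Q3=0; energy lost=45.375
Op 4: CLOSE 3-1: Q_total=11.25, C_total=8.00, V=1.41; Q3=4.22, Q1=7.03; dissipated=4.746
Total dissipated: 57.959 μJ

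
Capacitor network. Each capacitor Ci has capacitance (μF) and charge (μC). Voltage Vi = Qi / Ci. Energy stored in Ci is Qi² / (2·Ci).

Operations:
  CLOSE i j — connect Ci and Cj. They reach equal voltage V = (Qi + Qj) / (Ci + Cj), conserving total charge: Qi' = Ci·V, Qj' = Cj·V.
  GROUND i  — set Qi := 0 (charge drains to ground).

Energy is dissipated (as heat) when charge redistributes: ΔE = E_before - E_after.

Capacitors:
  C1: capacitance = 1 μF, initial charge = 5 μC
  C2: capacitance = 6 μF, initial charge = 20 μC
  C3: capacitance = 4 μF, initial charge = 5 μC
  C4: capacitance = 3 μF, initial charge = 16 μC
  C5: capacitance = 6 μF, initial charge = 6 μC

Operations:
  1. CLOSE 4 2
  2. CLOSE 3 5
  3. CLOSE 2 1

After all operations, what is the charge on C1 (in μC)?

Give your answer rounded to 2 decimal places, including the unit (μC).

Answer: 4.14 μC

Derivation:
Initial: C1(1μF, Q=5μC, V=5.00V), C2(6μF, Q=20μC, V=3.33V), C3(4μF, Q=5μC, V=1.25V), C4(3μF, Q=16μC, V=5.33V), C5(6μF, Q=6μC, V=1.00V)
Op 1: CLOSE 4-2: Q_total=36.00, C_total=9.00, V=4.00; Q4=12.00, Q2=24.00; dissipated=4.000
Op 2: CLOSE 3-5: Q_total=11.00, C_total=10.00, V=1.10; Q3=4.40, Q5=6.60; dissipated=0.075
Op 3: CLOSE 2-1: Q_total=29.00, C_total=7.00, V=4.14; Q2=24.86, Q1=4.14; dissipated=0.429
Final charges: Q1=4.14, Q2=24.86, Q3=4.40, Q4=12.00, Q5=6.60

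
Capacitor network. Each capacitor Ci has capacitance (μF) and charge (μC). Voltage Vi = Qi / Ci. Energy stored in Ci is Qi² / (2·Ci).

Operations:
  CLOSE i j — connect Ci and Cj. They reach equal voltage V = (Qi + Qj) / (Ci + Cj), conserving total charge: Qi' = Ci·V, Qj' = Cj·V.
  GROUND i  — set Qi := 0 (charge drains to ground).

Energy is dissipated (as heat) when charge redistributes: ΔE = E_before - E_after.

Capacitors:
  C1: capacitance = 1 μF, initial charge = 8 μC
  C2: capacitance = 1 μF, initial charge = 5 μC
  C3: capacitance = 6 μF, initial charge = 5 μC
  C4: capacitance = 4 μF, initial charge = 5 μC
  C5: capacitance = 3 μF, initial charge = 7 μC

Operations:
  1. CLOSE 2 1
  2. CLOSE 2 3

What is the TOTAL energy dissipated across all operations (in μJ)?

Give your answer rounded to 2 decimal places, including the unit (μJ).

Answer: 16.01 μJ

Derivation:
Initial: C1(1μF, Q=8μC, V=8.00V), C2(1μF, Q=5μC, V=5.00V), C3(6μF, Q=5μC, V=0.83V), C4(4μF, Q=5μC, V=1.25V), C5(3μF, Q=7μC, V=2.33V)
Op 1: CLOSE 2-1: Q_total=13.00, C_total=2.00, V=6.50; Q2=6.50, Q1=6.50; dissipated=2.250
Op 2: CLOSE 2-3: Q_total=11.50, C_total=7.00, V=1.64; Q2=1.64, Q3=9.86; dissipated=13.762
Total dissipated: 16.012 μJ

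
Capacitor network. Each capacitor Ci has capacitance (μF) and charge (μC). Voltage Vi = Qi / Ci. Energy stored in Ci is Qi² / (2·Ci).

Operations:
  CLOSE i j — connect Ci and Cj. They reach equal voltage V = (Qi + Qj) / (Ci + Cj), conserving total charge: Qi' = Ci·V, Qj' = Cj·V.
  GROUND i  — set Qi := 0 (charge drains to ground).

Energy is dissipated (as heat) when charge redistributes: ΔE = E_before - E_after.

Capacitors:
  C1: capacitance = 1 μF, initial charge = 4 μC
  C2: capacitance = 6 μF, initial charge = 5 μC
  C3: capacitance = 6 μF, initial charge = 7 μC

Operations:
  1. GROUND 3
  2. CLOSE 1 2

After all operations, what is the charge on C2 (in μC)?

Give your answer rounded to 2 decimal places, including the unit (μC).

Initial: C1(1μF, Q=4μC, V=4.00V), C2(6μF, Q=5μC, V=0.83V), C3(6μF, Q=7μC, V=1.17V)
Op 1: GROUND 3: Q3=0; energy lost=4.083
Op 2: CLOSE 1-2: Q_total=9.00, C_total=7.00, V=1.29; Q1=1.29, Q2=7.71; dissipated=4.298
Final charges: Q1=1.29, Q2=7.71, Q3=0.00

Answer: 7.71 μC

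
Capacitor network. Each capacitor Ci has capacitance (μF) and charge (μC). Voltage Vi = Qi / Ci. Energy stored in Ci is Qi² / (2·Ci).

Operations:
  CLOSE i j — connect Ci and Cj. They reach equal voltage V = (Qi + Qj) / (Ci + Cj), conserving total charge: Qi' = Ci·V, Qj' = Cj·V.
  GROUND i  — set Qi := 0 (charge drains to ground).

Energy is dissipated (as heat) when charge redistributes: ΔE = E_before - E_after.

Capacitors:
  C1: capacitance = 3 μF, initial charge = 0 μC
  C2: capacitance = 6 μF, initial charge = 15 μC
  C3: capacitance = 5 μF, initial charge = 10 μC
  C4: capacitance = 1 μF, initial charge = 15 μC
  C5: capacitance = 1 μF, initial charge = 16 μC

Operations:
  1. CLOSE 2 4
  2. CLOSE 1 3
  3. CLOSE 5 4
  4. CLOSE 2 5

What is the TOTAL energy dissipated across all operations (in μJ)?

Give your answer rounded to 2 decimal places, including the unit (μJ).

Answer: 119.72 μJ

Derivation:
Initial: C1(3μF, Q=0μC, V=0.00V), C2(6μF, Q=15μC, V=2.50V), C3(5μF, Q=10μC, V=2.00V), C4(1μF, Q=15μC, V=15.00V), C5(1μF, Q=16μC, V=16.00V)
Op 1: CLOSE 2-4: Q_total=30.00, C_total=7.00, V=4.29; Q2=25.71, Q4=4.29; dissipated=66.964
Op 2: CLOSE 1-3: Q_total=10.00, C_total=8.00, V=1.25; Q1=3.75, Q3=6.25; dissipated=3.750
Op 3: CLOSE 5-4: Q_total=20.29, C_total=2.00, V=10.14; Q5=10.14, Q4=10.14; dissipated=34.306
Op 4: CLOSE 2-5: Q_total=35.86, C_total=7.00, V=5.12; Q2=30.73, Q5=5.12; dissipated=14.703
Total dissipated: 119.723 μJ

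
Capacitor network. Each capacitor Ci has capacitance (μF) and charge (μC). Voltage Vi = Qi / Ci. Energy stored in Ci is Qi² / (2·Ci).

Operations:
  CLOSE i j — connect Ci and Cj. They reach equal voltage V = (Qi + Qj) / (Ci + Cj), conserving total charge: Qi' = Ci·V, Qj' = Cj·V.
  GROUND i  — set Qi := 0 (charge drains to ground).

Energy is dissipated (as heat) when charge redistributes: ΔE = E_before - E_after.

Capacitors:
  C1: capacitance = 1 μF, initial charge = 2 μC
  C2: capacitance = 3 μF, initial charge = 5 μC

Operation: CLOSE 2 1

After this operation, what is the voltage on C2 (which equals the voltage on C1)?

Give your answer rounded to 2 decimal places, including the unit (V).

Answer: 1.75 V

Derivation:
Initial: C1(1μF, Q=2μC, V=2.00V), C2(3μF, Q=5μC, V=1.67V)
Op 1: CLOSE 2-1: Q_total=7.00, C_total=4.00, V=1.75; Q2=5.25, Q1=1.75; dissipated=0.042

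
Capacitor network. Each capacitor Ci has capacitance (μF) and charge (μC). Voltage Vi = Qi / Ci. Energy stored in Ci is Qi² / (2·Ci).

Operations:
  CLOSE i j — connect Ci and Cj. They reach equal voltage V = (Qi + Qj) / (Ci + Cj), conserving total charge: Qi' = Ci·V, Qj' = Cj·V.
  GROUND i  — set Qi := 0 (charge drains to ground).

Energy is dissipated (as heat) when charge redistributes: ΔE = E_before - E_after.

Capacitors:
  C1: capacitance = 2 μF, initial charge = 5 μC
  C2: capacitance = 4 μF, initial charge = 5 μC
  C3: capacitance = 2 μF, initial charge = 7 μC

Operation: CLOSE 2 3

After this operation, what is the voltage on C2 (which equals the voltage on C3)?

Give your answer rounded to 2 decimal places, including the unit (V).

Answer: 2.00 V

Derivation:
Initial: C1(2μF, Q=5μC, V=2.50V), C2(4μF, Q=5μC, V=1.25V), C3(2μF, Q=7μC, V=3.50V)
Op 1: CLOSE 2-3: Q_total=12.00, C_total=6.00, V=2.00; Q2=8.00, Q3=4.00; dissipated=3.375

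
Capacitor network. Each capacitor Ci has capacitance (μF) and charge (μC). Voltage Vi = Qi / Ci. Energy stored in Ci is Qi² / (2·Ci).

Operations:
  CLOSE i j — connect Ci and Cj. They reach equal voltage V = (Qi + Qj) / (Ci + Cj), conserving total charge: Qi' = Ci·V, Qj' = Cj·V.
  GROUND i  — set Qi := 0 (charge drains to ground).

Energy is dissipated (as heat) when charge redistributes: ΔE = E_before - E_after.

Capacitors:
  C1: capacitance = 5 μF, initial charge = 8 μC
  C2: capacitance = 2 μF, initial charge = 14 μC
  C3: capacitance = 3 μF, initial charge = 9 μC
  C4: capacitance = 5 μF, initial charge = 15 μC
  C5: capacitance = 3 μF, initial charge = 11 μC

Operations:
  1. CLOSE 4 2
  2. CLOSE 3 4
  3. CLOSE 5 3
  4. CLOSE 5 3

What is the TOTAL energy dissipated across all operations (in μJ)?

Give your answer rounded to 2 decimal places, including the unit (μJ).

Answer: 12.65 μJ

Derivation:
Initial: C1(5μF, Q=8μC, V=1.60V), C2(2μF, Q=14μC, V=7.00V), C3(3μF, Q=9μC, V=3.00V), C4(5μF, Q=15μC, V=3.00V), C5(3μF, Q=11μC, V=3.67V)
Op 1: CLOSE 4-2: Q_total=29.00, C_total=7.00, V=4.14; Q4=20.71, Q2=8.29; dissipated=11.429
Op 2: CLOSE 3-4: Q_total=29.71, C_total=8.00, V=3.71; Q3=11.14, Q4=18.57; dissipated=1.224
Op 3: CLOSE 5-3: Q_total=22.14, C_total=6.00, V=3.69; Q5=11.07, Q3=11.07; dissipated=0.002
Op 4: CLOSE 5-3: Q_total=22.14, C_total=6.00, V=3.69; Q5=11.07, Q3=11.07; dissipated=0.000
Total dissipated: 12.655 μJ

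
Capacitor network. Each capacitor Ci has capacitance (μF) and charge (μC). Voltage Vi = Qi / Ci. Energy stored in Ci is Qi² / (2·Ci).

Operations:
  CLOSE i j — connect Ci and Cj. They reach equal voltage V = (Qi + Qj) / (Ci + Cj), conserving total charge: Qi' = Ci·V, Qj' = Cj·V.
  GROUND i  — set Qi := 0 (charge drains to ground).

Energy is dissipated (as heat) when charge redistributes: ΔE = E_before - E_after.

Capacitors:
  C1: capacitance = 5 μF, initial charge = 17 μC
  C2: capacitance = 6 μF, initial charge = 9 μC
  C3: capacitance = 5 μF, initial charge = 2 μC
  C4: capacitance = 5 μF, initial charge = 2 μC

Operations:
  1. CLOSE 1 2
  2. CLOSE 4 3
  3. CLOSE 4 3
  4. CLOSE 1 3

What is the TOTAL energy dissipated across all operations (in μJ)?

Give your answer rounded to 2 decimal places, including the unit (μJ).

Initial: C1(5μF, Q=17μC, V=3.40V), C2(6μF, Q=9μC, V=1.50V), C3(5μF, Q=2μC, V=0.40V), C4(5μF, Q=2μC, V=0.40V)
Op 1: CLOSE 1-2: Q_total=26.00, C_total=11.00, V=2.36; Q1=11.82, Q2=14.18; dissipated=4.923
Op 2: CLOSE 4-3: Q_total=4.00, C_total=10.00, V=0.40; Q4=2.00, Q3=2.00; dissipated=0.000
Op 3: CLOSE 4-3: Q_total=4.00, C_total=10.00, V=0.40; Q4=2.00, Q3=2.00; dissipated=0.000
Op 4: CLOSE 1-3: Q_total=13.82, C_total=10.00, V=1.38; Q1=6.91, Q3=6.91; dissipated=4.820
Total dissipated: 9.743 μJ

Answer: 9.74 μJ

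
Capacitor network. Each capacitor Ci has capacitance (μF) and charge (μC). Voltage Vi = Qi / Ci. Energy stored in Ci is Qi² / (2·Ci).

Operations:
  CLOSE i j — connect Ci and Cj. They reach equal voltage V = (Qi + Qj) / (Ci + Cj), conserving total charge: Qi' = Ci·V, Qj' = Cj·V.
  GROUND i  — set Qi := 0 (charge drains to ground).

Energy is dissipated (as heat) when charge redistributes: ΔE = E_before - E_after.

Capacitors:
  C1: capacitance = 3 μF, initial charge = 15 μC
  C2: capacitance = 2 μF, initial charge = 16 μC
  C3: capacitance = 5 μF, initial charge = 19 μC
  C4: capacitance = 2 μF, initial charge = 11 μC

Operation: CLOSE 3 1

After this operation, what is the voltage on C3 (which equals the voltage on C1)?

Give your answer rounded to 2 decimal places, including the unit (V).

Initial: C1(3μF, Q=15μC, V=5.00V), C2(2μF, Q=16μC, V=8.00V), C3(5μF, Q=19μC, V=3.80V), C4(2μF, Q=11μC, V=5.50V)
Op 1: CLOSE 3-1: Q_total=34.00, C_total=8.00, V=4.25; Q3=21.25, Q1=12.75; dissipated=1.350

Answer: 4.25 V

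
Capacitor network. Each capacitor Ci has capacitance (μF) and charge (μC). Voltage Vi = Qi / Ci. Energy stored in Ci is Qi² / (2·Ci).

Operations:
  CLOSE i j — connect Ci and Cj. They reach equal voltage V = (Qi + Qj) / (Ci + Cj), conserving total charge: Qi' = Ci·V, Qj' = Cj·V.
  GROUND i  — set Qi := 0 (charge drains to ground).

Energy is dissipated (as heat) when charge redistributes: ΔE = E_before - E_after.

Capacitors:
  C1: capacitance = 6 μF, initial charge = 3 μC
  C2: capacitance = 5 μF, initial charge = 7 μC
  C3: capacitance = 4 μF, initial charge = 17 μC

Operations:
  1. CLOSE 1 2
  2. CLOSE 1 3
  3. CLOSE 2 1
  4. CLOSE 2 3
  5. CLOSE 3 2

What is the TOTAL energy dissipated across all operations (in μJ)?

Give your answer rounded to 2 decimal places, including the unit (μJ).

Initial: C1(6μF, Q=3μC, V=0.50V), C2(5μF, Q=7μC, V=1.40V), C3(4μF, Q=17μC, V=4.25V)
Op 1: CLOSE 1-2: Q_total=10.00, C_total=11.00, V=0.91; Q1=5.45, Q2=4.55; dissipated=1.105
Op 2: CLOSE 1-3: Q_total=22.45, C_total=10.00, V=2.25; Q1=13.47, Q3=8.98; dissipated=13.394
Op 3: CLOSE 2-1: Q_total=18.02, C_total=11.00, V=1.64; Q2=8.19, Q1=9.83; dissipated=2.435
Op 4: CLOSE 2-3: Q_total=17.17, C_total=9.00, V=1.91; Q2=9.54, Q3=7.63; dissipated=0.410
Op 5: CLOSE 3-2: Q_total=17.17, C_total=9.00, V=1.91; Q3=7.63, Q2=9.54; dissipated=0.000
Total dissipated: 17.344 μJ

Answer: 17.34 μJ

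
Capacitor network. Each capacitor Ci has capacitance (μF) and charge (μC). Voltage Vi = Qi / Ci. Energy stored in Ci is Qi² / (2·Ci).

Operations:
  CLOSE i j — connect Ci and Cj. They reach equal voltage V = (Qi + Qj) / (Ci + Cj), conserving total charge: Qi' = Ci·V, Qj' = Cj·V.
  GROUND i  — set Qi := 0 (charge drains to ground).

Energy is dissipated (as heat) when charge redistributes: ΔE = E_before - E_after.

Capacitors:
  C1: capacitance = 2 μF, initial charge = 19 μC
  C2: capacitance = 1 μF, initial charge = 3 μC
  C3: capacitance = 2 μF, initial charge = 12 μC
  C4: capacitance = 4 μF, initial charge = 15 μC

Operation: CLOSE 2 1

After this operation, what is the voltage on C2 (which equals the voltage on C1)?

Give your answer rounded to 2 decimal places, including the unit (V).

Answer: 7.33 V

Derivation:
Initial: C1(2μF, Q=19μC, V=9.50V), C2(1μF, Q=3μC, V=3.00V), C3(2μF, Q=12μC, V=6.00V), C4(4μF, Q=15μC, V=3.75V)
Op 1: CLOSE 2-1: Q_total=22.00, C_total=3.00, V=7.33; Q2=7.33, Q1=14.67; dissipated=14.083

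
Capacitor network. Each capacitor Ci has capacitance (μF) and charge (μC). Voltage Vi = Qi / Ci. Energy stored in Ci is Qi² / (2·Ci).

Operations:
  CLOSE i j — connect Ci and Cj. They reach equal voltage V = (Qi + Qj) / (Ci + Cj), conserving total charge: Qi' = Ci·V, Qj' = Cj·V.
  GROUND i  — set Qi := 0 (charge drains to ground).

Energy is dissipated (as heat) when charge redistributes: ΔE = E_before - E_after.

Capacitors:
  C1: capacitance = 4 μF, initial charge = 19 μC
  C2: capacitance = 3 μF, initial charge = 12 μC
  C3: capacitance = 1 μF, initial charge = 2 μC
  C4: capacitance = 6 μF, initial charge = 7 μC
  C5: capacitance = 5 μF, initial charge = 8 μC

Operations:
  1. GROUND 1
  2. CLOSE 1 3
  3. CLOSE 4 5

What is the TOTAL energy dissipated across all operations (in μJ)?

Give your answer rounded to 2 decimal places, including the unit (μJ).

Initial: C1(4μF, Q=19μC, V=4.75V), C2(3μF, Q=12μC, V=4.00V), C3(1μF, Q=2μC, V=2.00V), C4(6μF, Q=7μC, V=1.17V), C5(5μF, Q=8μC, V=1.60V)
Op 1: GROUND 1: Q1=0; energy lost=45.125
Op 2: CLOSE 1-3: Q_total=2.00, C_total=5.00, V=0.40; Q1=1.60, Q3=0.40; dissipated=1.600
Op 3: CLOSE 4-5: Q_total=15.00, C_total=11.00, V=1.36; Q4=8.18, Q5=6.82; dissipated=0.256
Total dissipated: 46.981 μJ

Answer: 46.98 μJ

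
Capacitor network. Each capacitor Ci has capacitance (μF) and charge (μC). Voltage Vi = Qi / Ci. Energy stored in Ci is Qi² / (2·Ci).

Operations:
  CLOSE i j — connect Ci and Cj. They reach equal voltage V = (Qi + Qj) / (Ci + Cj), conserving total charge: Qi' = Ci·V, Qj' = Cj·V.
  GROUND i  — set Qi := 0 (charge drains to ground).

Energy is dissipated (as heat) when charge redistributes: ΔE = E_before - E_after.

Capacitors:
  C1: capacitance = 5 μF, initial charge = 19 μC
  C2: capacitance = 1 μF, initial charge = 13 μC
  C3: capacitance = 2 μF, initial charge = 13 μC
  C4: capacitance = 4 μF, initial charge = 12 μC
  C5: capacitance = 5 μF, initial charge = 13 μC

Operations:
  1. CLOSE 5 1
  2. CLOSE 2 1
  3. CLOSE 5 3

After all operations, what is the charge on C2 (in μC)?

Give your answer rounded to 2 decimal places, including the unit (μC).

Initial: C1(5μF, Q=19μC, V=3.80V), C2(1μF, Q=13μC, V=13.00V), C3(2μF, Q=13μC, V=6.50V), C4(4μF, Q=12μC, V=3.00V), C5(5μF, Q=13μC, V=2.60V)
Op 1: CLOSE 5-1: Q_total=32.00, C_total=10.00, V=3.20; Q5=16.00, Q1=16.00; dissipated=1.800
Op 2: CLOSE 2-1: Q_total=29.00, C_total=6.00, V=4.83; Q2=4.83, Q1=24.17; dissipated=40.017
Op 3: CLOSE 5-3: Q_total=29.00, C_total=7.00, V=4.14; Q5=20.71, Q3=8.29; dissipated=7.779
Final charges: Q1=24.17, Q2=4.83, Q3=8.29, Q4=12.00, Q5=20.71

Answer: 4.83 μC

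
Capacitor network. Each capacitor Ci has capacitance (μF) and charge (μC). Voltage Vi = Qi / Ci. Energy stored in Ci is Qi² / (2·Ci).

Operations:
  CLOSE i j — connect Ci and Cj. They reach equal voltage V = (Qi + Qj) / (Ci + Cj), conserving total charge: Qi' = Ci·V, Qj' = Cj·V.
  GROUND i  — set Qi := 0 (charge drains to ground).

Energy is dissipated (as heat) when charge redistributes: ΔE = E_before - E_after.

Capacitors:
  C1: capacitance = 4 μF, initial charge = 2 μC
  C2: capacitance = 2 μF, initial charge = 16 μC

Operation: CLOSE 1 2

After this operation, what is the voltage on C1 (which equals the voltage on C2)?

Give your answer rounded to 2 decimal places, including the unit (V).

Initial: C1(4μF, Q=2μC, V=0.50V), C2(2μF, Q=16μC, V=8.00V)
Op 1: CLOSE 1-2: Q_total=18.00, C_total=6.00, V=3.00; Q1=12.00, Q2=6.00; dissipated=37.500

Answer: 3.00 V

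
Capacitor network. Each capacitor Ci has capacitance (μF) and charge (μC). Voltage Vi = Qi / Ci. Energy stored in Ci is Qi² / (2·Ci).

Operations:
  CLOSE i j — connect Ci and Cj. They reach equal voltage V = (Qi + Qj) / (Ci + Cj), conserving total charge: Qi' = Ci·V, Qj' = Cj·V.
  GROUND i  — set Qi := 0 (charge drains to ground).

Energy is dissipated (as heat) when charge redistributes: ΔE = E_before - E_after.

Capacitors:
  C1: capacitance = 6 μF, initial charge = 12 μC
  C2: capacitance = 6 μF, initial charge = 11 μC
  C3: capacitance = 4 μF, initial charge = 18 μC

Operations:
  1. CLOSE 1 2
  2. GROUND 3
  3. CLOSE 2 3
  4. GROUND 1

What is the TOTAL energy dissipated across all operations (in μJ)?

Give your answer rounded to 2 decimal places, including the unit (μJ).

Answer: 55.97 μJ

Derivation:
Initial: C1(6μF, Q=12μC, V=2.00V), C2(6μF, Q=11μC, V=1.83V), C3(4μF, Q=18μC, V=4.50V)
Op 1: CLOSE 1-2: Q_total=23.00, C_total=12.00, V=1.92; Q1=11.50, Q2=11.50; dissipated=0.042
Op 2: GROUND 3: Q3=0; energy lost=40.500
Op 3: CLOSE 2-3: Q_total=11.50, C_total=10.00, V=1.15; Q2=6.90, Q3=4.60; dissipated=4.408
Op 4: GROUND 1: Q1=0; energy lost=11.021
Total dissipated: 55.971 μJ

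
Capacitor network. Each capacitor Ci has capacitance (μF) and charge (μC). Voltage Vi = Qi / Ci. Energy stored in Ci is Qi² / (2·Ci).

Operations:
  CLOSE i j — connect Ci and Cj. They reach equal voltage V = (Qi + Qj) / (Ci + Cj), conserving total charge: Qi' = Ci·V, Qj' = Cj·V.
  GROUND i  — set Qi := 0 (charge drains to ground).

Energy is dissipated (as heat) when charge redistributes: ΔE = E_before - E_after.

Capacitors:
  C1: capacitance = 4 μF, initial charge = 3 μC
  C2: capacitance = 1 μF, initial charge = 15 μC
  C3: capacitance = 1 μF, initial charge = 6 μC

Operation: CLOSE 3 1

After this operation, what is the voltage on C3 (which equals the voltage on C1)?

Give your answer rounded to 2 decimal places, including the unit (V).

Initial: C1(4μF, Q=3μC, V=0.75V), C2(1μF, Q=15μC, V=15.00V), C3(1μF, Q=6μC, V=6.00V)
Op 1: CLOSE 3-1: Q_total=9.00, C_total=5.00, V=1.80; Q3=1.80, Q1=7.20; dissipated=11.025

Answer: 1.80 V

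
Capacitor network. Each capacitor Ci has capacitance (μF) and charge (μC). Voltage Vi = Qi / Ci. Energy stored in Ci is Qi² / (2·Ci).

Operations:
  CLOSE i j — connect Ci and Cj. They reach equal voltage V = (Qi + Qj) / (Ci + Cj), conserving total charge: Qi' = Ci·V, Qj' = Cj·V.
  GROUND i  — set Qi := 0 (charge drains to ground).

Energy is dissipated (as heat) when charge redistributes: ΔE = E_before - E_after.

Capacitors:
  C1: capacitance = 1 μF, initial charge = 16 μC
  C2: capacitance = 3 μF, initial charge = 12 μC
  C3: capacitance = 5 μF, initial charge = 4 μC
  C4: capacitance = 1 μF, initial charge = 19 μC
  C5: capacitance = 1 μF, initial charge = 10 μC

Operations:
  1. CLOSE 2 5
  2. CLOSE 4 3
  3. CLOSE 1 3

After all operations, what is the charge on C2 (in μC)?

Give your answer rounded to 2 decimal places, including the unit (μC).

Initial: C1(1μF, Q=16μC, V=16.00V), C2(3μF, Q=12μC, V=4.00V), C3(5μF, Q=4μC, V=0.80V), C4(1μF, Q=19μC, V=19.00V), C5(1μF, Q=10μC, V=10.00V)
Op 1: CLOSE 2-5: Q_total=22.00, C_total=4.00, V=5.50; Q2=16.50, Q5=5.50; dissipated=13.500
Op 2: CLOSE 4-3: Q_total=23.00, C_total=6.00, V=3.83; Q4=3.83, Q3=19.17; dissipated=138.017
Op 3: CLOSE 1-3: Q_total=35.17, C_total=6.00, V=5.86; Q1=5.86, Q3=29.31; dissipated=61.678
Final charges: Q1=5.86, Q2=16.50, Q3=29.31, Q4=3.83, Q5=5.50

Answer: 16.50 μC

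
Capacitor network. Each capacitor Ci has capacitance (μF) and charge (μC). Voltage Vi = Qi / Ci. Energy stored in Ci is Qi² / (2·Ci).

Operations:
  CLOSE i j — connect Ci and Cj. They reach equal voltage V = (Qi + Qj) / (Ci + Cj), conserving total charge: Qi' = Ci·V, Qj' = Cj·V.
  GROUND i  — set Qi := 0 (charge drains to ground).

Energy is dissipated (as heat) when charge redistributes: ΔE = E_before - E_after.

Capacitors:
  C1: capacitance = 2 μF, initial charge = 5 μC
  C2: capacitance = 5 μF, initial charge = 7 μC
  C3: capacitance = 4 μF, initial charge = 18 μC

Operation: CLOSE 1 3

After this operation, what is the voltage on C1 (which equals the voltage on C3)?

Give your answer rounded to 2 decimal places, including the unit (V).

Initial: C1(2μF, Q=5μC, V=2.50V), C2(5μF, Q=7μC, V=1.40V), C3(4μF, Q=18μC, V=4.50V)
Op 1: CLOSE 1-3: Q_total=23.00, C_total=6.00, V=3.83; Q1=7.67, Q3=15.33; dissipated=2.667

Answer: 3.83 V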